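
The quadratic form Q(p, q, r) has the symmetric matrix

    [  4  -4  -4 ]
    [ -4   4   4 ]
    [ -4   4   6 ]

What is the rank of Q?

Congruent diagonalization of A (simultaneous row and column reduction) yields pivots 4, 0, 2.
So there are 2 positive, 1 zero pivots.
The rank is the number of nonzero pivots: 2.

2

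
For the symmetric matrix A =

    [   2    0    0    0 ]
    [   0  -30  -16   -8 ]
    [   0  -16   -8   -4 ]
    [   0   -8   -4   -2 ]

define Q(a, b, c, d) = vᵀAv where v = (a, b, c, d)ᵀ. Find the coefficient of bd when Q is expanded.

The coefficient of bd is A[2,4] + A[4,2] = 2·(-8) = -16.

-16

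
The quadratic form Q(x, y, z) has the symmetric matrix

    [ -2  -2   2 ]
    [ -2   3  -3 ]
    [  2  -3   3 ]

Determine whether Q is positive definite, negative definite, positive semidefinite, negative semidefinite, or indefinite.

indefinite

Applying the same elementary operations to the rows and columns of A produces a congruent diagonal matrix with entries -2, 5, 0.
That gives 1 positive, 1 negative, 1 zero pivots.
Hence Q is indefinite.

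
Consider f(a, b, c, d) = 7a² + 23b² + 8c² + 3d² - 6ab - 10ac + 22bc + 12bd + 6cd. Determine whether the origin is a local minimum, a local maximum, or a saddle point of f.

The Hessian at the origin is H = [[14, -6, -10, 0], [-6, 46, 22, 12], [-10, 22, 16, 6], [0, 12, 6, 6]].
Congruent diagonalization of H (simultaneous row and column reduction) yields pivots 14, 304/7, 31/19, 60/31.
Counting signs: 4 positive.
H is positive definite, so the origin is a strict local minimum.

local minimum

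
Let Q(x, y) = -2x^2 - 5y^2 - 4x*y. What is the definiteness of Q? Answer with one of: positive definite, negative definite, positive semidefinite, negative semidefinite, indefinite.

The symmetric matrix of Q is A = [[-2, -2], [-2, -5]].
Leading principal minors: Δ_1 = -2, Δ_2 = 6.
The signs alternate starting with Δ_1 < 0, so by Sylvester's criterion Q is negative definite.

negative definite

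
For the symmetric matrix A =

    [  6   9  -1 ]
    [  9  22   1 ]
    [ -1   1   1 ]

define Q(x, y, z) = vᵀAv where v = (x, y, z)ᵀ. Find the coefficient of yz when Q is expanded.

The coefficient of yz is A[2,3] + A[3,2] = 2·1 = 2.

2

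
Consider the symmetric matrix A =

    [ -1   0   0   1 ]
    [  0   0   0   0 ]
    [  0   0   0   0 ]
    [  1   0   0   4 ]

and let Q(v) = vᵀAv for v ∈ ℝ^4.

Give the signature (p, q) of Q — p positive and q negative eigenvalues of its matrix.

(1, 1)

Congruent diagonalization of A (simultaneous row and column reduction) yields pivots -1, 0, 0, 5.
So there are 1 positive, 1 negative, 2 zero pivots.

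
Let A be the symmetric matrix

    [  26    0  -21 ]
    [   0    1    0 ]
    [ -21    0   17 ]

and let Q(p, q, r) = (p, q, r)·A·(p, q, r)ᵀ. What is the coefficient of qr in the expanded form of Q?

The coefficient of qr is A[2,3] + A[3,2] = 2·0 = 0.

0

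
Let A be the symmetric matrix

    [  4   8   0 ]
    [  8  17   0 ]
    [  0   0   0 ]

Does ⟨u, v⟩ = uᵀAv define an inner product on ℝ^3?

no

Symmetric row and column elimination reduces A to a congruent diagonal form with pivots 4, 1, 0.
Counting signs: 2 positive, 1 zero.
Hence Q is positive semidefinite.
⟨·,·⟩ is an inner product exactly when A is positive definite.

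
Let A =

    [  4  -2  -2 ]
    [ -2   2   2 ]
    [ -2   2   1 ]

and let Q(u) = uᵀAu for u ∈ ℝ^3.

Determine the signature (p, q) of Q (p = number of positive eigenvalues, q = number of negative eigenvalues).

(2, 1)

Symmetric row and column elimination reduces A to a congruent diagonal form with pivots 4, 1, -1.
That gives 2 positive, 1 negative pivots.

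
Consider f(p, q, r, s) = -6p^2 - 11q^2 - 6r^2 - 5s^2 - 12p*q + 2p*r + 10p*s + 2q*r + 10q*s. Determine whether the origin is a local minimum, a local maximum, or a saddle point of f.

local maximum

The Hessian at the origin is H = [[-12, -12, 2, 10], [-12, -22, 2, 10], [2, 2, -12, 0], [10, 10, 0, -10]].
Applying the same elementary operations to the rows and columns of H produces a congruent diagonal matrix with entries -12, -10, -35/3, -10/7.
So there are 4 negative pivots.
H is negative definite, so the origin is a strict local maximum.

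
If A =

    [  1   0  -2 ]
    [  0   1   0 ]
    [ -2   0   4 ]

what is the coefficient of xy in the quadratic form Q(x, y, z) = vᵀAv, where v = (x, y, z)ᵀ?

The coefficient of xy is A[1,2] + A[2,1] = 2·0 = 0.

0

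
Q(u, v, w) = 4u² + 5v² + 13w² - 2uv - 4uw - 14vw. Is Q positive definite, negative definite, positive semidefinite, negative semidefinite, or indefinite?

The symmetric matrix of Q is A = [[4, -1, -2], [-1, 5, -7], [-2, -7, 13]].
Leading principal minors: Δ_1 = 4, Δ_2 = 19, Δ_3 = 3.
All leading principal minors are positive, so by Sylvester's criterion Q is positive definite.

positive definite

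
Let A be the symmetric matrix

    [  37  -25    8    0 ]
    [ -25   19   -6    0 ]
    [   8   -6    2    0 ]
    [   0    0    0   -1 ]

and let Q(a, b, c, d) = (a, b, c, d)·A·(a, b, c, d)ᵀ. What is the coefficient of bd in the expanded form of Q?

0

The coefficient of bd is A[2,4] + A[4,2] = 2·0 = 0.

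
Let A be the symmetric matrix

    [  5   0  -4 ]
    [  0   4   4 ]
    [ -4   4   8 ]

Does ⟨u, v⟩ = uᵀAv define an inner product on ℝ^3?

yes

Leading principal minors: Δ_1 = 5, Δ_2 = 20, Δ_3 = 16.
All leading principal minors are positive, so by Sylvester's criterion Q is positive definite.
⟨·,·⟩ is an inner product exactly when A is positive definite.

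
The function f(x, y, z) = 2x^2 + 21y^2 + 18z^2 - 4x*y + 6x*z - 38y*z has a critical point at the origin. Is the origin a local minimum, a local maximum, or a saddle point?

local minimum

The Hessian at the origin is H = [[4, -4, 6], [-4, 42, -38], [6, -38, 36]].
Symmetric row and column elimination reduces H to a congruent diagonal form with pivots 4, 38, 1/19.
Counting signs: 3 positive.
H is positive definite, so the origin is a strict local minimum.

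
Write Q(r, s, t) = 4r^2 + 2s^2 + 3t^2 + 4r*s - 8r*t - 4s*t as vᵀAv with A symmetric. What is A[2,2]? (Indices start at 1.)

The coefficient of s^2 in Q is 2, and that is exactly A[2,2].

2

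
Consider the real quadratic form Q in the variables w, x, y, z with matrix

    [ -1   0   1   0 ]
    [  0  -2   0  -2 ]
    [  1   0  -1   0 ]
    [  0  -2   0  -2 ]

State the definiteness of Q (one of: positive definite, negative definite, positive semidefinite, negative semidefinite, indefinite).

Symmetric row and column elimination reduces A to a congruent diagonal form with pivots -1, -2, 0, 0.
Counting signs: 2 negative, 2 zero.
Hence Q is negative semidefinite.

negative semidefinite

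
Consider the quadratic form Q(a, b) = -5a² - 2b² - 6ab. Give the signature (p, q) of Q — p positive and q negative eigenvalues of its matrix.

(0, 2)

The associated matrix is A = [[-5, -3], [-3, -2]].
Congruent diagonalization of A (simultaneous row and column reduction) yields pivots -5, -1/5.
Counting signs: 2 negative.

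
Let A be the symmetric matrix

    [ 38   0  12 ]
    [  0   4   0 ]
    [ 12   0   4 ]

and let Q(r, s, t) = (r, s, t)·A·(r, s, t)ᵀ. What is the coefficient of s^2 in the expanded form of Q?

4

The coefficient of s^2 is the diagonal entry A[2,2] = 4.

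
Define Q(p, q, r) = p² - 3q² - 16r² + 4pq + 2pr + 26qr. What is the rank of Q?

Write A = [[1, 2, 1], [2, -3, 13], [1, 13, -16]].
Symmetric row and column elimination reduces A to a congruent diagonal form with pivots 1, -7, 2/7.
Counting signs: 2 positive, 1 negative.
The rank is the number of nonzero pivots: 3.

3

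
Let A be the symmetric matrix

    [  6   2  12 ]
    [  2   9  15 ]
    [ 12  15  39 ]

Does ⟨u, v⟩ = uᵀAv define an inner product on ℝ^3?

An LDLᵀ factorisation of A has diagonal entries 6, 25/3, 12/25.
That gives 3 positive pivots.
Hence Q is positive definite.
⟨·,·⟩ is an inner product exactly when A is positive definite.

yes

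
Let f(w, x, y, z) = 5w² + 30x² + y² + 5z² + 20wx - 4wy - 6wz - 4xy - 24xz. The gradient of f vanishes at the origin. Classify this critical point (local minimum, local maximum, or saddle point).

saddle point

The Hessian at the origin is H = [[10, 20, -4, -6], [20, 60, -4, -24], [-4, -4, 2, 0], [-6, -24, 0, 10]].
Row-reducing H symmetrically gives the diagonal entries 10, 20, -2/5, -4/5.
Counting signs: 2 positive, 2 negative.
H is indefinite, so the origin is a saddle point.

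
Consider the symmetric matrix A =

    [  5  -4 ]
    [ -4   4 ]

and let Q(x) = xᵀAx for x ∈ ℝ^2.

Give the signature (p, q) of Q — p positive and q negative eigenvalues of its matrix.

(2, 0)

Row-reducing A symmetrically gives the diagonal entries 5, 4/5.
So there are 2 positive pivots.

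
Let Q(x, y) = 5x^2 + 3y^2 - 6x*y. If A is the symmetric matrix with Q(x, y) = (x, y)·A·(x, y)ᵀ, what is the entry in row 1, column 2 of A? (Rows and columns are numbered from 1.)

-3

The coefficient of x·y in Q is -6. For a symmetric A this equals A[1,2] + A[2,1] = 2·A[1,2].
So A[1,2] = -6/2 = -3.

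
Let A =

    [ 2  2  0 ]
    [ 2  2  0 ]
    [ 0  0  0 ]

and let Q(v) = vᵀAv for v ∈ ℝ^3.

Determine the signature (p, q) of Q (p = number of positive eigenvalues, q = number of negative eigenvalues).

Applying the same elementary operations to the rows and columns of A produces a congruent diagonal matrix with entries 2, 0, 0.
Counting signs: 1 positive, 2 zero.

(1, 0)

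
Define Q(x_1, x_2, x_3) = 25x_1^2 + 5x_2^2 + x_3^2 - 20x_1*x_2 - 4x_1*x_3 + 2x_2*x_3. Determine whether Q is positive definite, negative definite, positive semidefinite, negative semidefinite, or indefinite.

positive definite

The symmetric matrix of Q is A = [[25, -10, -2], [-10, 5, 1], [-2, 1, 1]].
Leading principal minors: Δ_1 = 25, Δ_2 = 25, Δ_3 = 20.
All leading principal minors are positive, so by Sylvester's criterion Q is positive definite.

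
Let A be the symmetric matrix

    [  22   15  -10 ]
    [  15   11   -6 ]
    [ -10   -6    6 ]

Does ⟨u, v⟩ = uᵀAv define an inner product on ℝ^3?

Leading principal minors: Δ_1 = 22, Δ_2 = 17, Δ_3 = 10.
All leading principal minors are positive, so by Sylvester's criterion Q is positive definite.
⟨·,·⟩ is an inner product exactly when A is positive definite.

yes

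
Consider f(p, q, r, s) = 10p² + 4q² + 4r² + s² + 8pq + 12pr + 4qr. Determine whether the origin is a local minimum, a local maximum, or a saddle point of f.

The Hessian at the origin is H = [[20, 8, 12, 0], [8, 8, 4, 0], [12, 4, 8, 0], [0, 0, 0, 2]].
An LDLᵀ factorisation of H has diagonal entries 20, 24/5, 2/3, 2.
That gives 4 positive pivots.
H is positive definite, so the origin is a strict local minimum.

local minimum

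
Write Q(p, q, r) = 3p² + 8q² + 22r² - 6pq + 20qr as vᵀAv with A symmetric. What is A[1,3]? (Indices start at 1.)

0

The coefficient of p·r in Q is 0. For a symmetric A this equals A[1,3] + A[3,1] = 2·A[1,3].
So A[1,3] = 0/2 = 0.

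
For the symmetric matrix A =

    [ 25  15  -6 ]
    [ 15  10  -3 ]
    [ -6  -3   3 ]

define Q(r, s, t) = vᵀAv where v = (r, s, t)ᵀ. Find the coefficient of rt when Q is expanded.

The coefficient of rt is A[1,3] + A[3,1] = 2·(-6) = -12.

-12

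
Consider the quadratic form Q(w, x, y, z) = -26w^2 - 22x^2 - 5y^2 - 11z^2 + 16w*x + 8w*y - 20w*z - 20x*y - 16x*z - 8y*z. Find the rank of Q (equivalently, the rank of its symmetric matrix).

4

Write A = [[-26, 8, 4, -10], [8, -22, -10, -8], [4, -10, -5, -4], [-10, -8, -4, -11]].
Row-reducing A symmetrically gives the diagonal entries -26, -254/13, -57/127, -3/19.
That gives 4 negative pivots.
The rank is the number of nonzero pivots: 4.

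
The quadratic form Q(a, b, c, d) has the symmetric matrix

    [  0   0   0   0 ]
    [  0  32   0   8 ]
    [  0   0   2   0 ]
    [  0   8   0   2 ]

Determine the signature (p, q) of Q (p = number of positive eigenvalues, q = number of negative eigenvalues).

(2, 0)

Symmetric row and column elimination reduces A to a congruent diagonal form with pivots 0, 32, 2, 0.
So there are 2 positive, 2 zero pivots.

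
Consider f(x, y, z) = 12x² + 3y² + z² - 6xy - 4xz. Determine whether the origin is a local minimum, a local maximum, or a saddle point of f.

The Hessian at the origin is H = [[24, -6, -4], [-6, 6, 0], [-4, 0, 2]].
Congruent diagonalization of H (simultaneous row and column reduction) yields pivots 24, 9/2, 10/9.
So there are 3 positive pivots.
H is positive definite, so the origin is a strict local minimum.

local minimum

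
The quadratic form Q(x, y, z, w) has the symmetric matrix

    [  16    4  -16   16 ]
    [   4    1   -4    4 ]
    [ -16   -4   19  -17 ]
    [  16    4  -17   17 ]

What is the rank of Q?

3

Congruent diagonalization of A (simultaneous row and column reduction) yields pivots 16, 0, 3, 2/3.
That gives 3 positive, 1 zero pivots.
The rank is the number of nonzero pivots: 3.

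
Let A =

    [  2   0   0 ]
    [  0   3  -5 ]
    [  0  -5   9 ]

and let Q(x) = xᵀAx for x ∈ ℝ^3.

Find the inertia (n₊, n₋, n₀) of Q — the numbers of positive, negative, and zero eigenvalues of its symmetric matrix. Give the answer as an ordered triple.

(3, 0, 0)

An LDLᵀ factorisation of A has diagonal entries 2, 3, 2/3.
Counting signs: 3 positive.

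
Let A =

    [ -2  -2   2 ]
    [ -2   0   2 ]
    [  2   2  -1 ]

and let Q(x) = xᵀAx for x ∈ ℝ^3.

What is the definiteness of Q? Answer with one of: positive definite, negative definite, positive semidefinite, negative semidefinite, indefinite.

An LDLᵀ factorisation of A has diagonal entries -2, 2, 1.
So there are 2 positive, 1 negative pivots.
Hence Q is indefinite.

indefinite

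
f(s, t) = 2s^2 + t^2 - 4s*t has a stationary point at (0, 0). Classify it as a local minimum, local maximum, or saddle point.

The Hessian at the origin is H = [[4, -4], [-4, 2]].
det H = 4·2 − (-4)² = -8 < 0, so H is indefinite.
Therefore the origin is a saddle point.

saddle point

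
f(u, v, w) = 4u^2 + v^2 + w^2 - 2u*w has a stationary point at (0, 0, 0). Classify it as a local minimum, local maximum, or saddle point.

The Hessian at the origin is H = [[8, 0, -2], [0, 2, 0], [-2, 0, 2]].
Symmetric row and column elimination reduces H to a congruent diagonal form with pivots 8, 2, 3/2.
Counting signs: 3 positive.
H is positive definite, so the origin is a strict local minimum.

local minimum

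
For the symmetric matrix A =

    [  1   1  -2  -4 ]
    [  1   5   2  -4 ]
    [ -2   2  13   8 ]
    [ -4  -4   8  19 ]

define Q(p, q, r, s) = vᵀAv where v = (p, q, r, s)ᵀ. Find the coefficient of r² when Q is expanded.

13

The coefficient of r² is the diagonal entry A[3,3] = 13.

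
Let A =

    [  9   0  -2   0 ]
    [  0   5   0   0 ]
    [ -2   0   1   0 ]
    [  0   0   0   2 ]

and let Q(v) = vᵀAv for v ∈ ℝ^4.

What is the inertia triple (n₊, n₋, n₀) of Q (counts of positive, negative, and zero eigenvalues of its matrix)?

An LDLᵀ factorisation of A has diagonal entries 9, 5, 5/9, 2.
So there are 4 positive pivots.

(4, 0, 0)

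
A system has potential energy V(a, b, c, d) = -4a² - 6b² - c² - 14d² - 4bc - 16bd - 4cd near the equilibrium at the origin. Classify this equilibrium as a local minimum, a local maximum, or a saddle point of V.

The Hessian at the origin is H = [[-8, 0, 0, 0], [0, -12, -4, -16], [0, -4, -2, -4], [0, -16, -4, -28]].
An LDLᵀ factorisation of H has diagonal entries -8, -12, -2/3, -4.
Counting signs: 4 negative.
H is negative definite, so the origin is a strict local maximum.

local maximum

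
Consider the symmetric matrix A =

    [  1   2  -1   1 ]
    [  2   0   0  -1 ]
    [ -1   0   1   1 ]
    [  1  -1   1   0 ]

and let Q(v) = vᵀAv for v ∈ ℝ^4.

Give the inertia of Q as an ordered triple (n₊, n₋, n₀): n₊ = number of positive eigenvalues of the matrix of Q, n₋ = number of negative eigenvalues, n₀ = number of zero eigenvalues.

(3, 1, 0)

Congruent diagonalization of A (simultaneous row and column reduction) yields pivots 1, -4, 1, 1.
Counting signs: 3 positive, 1 negative.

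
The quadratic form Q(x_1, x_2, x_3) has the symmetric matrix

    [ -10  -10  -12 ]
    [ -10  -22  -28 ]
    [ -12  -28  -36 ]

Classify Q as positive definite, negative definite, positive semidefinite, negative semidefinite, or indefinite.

negative definite

Applying the same elementary operations to the rows and columns of A produces a congruent diagonal matrix with entries -10, -12, -4/15.
Counting signs: 3 negative.
Hence Q is negative definite.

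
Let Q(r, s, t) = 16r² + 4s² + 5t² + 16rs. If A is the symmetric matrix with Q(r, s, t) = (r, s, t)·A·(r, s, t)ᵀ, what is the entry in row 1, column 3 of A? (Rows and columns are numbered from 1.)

0

The coefficient of r·t in Q is 0. For a symmetric A this equals A[1,3] + A[3,1] = 2·A[1,3].
So A[1,3] = 0/2 = 0.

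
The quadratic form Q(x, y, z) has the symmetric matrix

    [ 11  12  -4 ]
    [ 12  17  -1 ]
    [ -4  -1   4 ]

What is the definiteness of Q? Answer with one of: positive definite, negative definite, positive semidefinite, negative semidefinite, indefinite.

indefinite

Applying the same elementary operations to the rows and columns of A produces a congruent diagonal matrix with entries 11, 43/11, -15/43.
So there are 2 positive, 1 negative pivots.
Hence Q is indefinite.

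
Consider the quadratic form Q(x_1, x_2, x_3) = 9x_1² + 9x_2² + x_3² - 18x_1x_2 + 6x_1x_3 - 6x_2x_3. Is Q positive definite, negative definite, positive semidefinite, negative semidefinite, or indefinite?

The associated matrix is A = [[9, -9, 3], [-9, 9, -3], [3, -3, 1]].
Applying the same elementary operations to the rows and columns of A produces a congruent diagonal matrix with entries 9, 0, 0.
So there are 1 positive, 2 zero pivots.
Hence Q is positive semidefinite.

positive semidefinite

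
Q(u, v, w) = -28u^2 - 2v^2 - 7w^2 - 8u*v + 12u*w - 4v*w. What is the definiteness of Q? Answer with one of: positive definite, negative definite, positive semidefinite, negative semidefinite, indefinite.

The symmetric matrix is A = [[-28, -4, 6], [-4, -2, -2], [6, -2, -7]].
Symmetric row and column elimination reduces A to a congruent diagonal form with pivots -28, -10/7, 0.
So there are 2 negative, 1 zero pivots.
Hence Q is negative semidefinite.

negative semidefinite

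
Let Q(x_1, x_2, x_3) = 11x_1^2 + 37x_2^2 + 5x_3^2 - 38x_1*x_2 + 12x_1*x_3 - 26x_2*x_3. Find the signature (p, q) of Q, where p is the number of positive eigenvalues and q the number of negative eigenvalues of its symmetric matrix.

Write A = [[11, -19, 6], [-19, 37, -13], [6, -13, 5]].
Applying the same elementary operations to the rows and columns of A produces a congruent diagonal matrix with entries 11, 46/11, 3/46.
Counting signs: 3 positive.

(3, 0)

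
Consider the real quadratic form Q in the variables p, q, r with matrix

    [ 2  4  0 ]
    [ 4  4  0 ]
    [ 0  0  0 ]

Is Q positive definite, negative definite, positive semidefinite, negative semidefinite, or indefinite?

Applying the same elementary operations to the rows and columns of A produces a congruent diagonal matrix with entries 2, -4, 0.
Counting signs: 1 positive, 1 negative, 1 zero.
Hence Q is indefinite.

indefinite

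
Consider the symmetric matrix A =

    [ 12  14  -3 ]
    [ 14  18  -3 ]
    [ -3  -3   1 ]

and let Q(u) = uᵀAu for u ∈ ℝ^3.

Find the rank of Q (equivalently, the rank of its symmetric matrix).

3

Congruent diagonalization of A (simultaneous row and column reduction) yields pivots 12, 5/3, 1/10.
That gives 3 positive pivots.
The rank is the number of nonzero pivots: 3.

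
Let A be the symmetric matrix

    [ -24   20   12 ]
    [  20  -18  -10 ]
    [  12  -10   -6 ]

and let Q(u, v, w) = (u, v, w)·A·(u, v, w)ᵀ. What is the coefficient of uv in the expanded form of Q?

The coefficient of uv is A[1,2] + A[2,1] = 2·20 = 40.

40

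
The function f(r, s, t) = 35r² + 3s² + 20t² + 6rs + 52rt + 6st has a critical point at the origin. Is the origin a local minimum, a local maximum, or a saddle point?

The Hessian at the origin is H = [[70, 6, 52], [6, 6, 6], [52, 6, 40]].
Applying the same elementary operations to the rows and columns of H produces a congruent diagonal matrix with entries 70, 192/35, 15/16.
That gives 3 positive pivots.
H is positive definite, so the origin is a strict local minimum.

local minimum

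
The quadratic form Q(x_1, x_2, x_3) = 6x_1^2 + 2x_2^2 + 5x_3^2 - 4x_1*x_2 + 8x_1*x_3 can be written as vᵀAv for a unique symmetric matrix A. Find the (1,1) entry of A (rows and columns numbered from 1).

The coefficient of x_1^2 in Q is 6, and that is exactly A[1,1].

6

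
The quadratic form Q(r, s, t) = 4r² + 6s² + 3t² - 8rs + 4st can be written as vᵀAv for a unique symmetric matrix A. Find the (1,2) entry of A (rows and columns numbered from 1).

The coefficient of r·s in Q is -8. For a symmetric A this equals A[1,2] + A[2,1] = 2·A[1,2].
So A[1,2] = -8/2 = -4.

-4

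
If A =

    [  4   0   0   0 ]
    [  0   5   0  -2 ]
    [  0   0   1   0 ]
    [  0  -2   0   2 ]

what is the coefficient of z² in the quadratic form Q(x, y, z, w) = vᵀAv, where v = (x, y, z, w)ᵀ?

The coefficient of z² is the diagonal entry A[3,3] = 1.

1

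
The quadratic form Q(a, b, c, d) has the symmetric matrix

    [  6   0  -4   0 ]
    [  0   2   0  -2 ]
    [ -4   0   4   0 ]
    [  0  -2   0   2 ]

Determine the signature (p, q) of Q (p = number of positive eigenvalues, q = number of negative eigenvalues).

Congruent diagonalization of A (simultaneous row and column reduction) yields pivots 6, 2, 4/3, 0.
That gives 3 positive, 1 zero pivots.

(3, 0)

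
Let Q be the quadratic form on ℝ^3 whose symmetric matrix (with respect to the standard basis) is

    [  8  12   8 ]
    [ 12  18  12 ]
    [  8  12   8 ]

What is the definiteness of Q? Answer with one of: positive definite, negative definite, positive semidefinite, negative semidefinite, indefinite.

positive semidefinite

Row-reducing A symmetrically gives the diagonal entries 8, 0, 0.
That gives 1 positive, 2 zero pivots.
Hence Q is positive semidefinite.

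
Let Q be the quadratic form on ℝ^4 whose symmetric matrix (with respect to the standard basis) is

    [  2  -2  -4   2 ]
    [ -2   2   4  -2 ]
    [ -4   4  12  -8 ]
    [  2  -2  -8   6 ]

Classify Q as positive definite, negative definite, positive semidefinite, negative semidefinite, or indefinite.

Congruent diagonalization of A (simultaneous row and column reduction) yields pivots 2, 0, 4, 0.
That gives 2 positive, 2 zero pivots.
Hence Q is positive semidefinite.

positive semidefinite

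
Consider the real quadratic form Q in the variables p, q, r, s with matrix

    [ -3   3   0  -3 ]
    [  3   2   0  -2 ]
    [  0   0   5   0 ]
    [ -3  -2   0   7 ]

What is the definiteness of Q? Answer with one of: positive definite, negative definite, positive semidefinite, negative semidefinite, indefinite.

Applying the same elementary operations to the rows and columns of A produces a congruent diagonal matrix with entries -3, 5, 5, 5.
That gives 3 positive, 1 negative pivots.
Hence Q is indefinite.

indefinite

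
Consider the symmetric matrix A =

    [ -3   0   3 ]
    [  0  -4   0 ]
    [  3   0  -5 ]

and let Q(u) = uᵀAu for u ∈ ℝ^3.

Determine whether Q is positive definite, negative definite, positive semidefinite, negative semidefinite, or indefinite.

negative definite

Leading principal minors: Δ_1 = -3, Δ_2 = 12, Δ_3 = -24.
The signs alternate starting with Δ_1 < 0, so by Sylvester's criterion Q is negative definite.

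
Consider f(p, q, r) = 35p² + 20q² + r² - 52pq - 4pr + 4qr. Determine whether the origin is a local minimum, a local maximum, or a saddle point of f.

local minimum

The Hessian at the origin is H = [[70, -52, -4], [-52, 40, 4], [-4, 4, 2]].
Applying the same elementary operations to the rows and columns of H produces a congruent diagonal matrix with entries 70, 48/35, 1.
So there are 3 positive pivots.
H is positive definite, so the origin is a strict local minimum.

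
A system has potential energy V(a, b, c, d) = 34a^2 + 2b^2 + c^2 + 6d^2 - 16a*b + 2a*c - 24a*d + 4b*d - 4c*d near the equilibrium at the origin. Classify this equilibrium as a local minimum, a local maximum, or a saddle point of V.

saddle point

The Hessian at the origin is H = [[68, -16, 2, -24], [-16, 4, 0, 4], [2, 0, 2, -4], [-24, 4, -4, 12]].
An LDLᵀ factorisation of H has diagonal entries 68, 4/17, 1, -8.
Counting signs: 3 positive, 1 negative.
H is indefinite, so the origin is a saddle point.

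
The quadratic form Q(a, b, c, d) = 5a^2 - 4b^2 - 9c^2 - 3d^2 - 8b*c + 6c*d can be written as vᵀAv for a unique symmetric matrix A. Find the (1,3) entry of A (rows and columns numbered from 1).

The coefficient of a·c in Q is 0. For a symmetric A this equals A[1,3] + A[3,1] = 2·A[1,3].
So A[1,3] = 0/2 = 0.

0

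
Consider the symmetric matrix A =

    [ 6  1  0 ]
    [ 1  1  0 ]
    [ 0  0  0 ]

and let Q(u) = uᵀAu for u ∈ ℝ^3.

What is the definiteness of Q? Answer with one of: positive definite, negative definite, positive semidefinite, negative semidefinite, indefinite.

Applying the same elementary operations to the rows and columns of A produces a congruent diagonal matrix with entries 6, 5/6, 0.
Counting signs: 2 positive, 1 zero.
Hence Q is positive semidefinite.

positive semidefinite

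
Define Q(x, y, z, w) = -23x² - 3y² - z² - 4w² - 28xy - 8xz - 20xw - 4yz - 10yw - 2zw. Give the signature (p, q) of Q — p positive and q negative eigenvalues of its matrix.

(2, 2)

The symmetric matrix is A = [[-23, -14, -4, -10], [-14, -3, -2, -5], [-4, -2, -1, -1], [-10, -5, -1, -4]].
Symmetric row and column elimination reduces A to a congruent diagonal form with pivots -23, 127/23, -43/127, 60/43.
That gives 2 positive, 2 negative pivots.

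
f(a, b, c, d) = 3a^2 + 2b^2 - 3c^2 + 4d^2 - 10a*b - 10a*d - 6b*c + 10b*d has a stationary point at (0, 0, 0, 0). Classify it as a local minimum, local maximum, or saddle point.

The Hessian at the origin is H = [[6, -10, 0, -10], [-10, 4, -6, 10], [0, -6, -6, 0], [-10, 10, 0, 8]].
Applying the same elementary operations to the rows and columns of H produces a congruent diagonal matrix with entries 6, -38/3, -60/19, -2.
Counting signs: 1 positive, 3 negative.
H is indefinite, so the origin is a saddle point.

saddle point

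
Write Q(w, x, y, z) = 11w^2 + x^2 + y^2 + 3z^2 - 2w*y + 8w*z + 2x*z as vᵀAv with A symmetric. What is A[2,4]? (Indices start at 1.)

1

The coefficient of x·z in Q is 2. For a symmetric A this equals A[2,4] + A[4,2] = 2·A[2,4].
So A[2,4] = 2/2 = 1.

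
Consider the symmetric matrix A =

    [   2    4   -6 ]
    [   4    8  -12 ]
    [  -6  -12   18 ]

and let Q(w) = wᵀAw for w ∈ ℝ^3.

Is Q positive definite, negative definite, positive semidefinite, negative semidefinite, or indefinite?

Congruent diagonalization of A (simultaneous row and column reduction) yields pivots 2, 0, 0.
So there are 1 positive, 2 zero pivots.
Hence Q is positive semidefinite.

positive semidefinite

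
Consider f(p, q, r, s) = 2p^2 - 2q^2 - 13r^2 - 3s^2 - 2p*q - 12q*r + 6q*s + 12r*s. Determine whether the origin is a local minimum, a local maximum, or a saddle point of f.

The Hessian at the origin is H = [[4, -2, 0, 0], [-2, -4, -12, 6], [0, -12, -26, 12], [0, 6, 12, -6]].
An LDLᵀ factorisation of H has diagonal entries 4, -5, 14/5, -6/7.
Counting signs: 2 positive, 2 negative.
H is indefinite, so the origin is a saddle point.

saddle point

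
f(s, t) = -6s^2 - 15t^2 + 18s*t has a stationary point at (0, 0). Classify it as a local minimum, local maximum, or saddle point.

local maximum

The Hessian at the origin is H = [[-12, 18], [18, -30]].
det H = -12·-30 − (18)² = 36 > 0 and H[1,1] = -12 < 0, so H is negative definite.
Therefore the origin is a local maximum.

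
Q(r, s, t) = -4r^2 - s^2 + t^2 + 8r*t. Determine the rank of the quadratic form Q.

3

The symmetric matrix is A = [[-4, 0, 4], [0, -1, 0], [4, 0, 1]].
Symmetric row and column elimination reduces A to a congruent diagonal form with pivots -4, -1, 5.
So there are 1 positive, 2 negative pivots.
The rank is the number of nonzero pivots: 3.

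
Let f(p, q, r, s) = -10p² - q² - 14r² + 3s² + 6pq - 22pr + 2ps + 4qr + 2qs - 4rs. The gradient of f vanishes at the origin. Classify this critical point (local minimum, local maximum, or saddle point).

saddle point

The Hessian at the origin is H = [[-20, 6, -22, 2], [6, -2, 4, 2], [-22, 4, -28, -4], [2, 2, -4, 6]].
Row-reducing H symmetrically gives the diagonal entries -20, -1/5, 30, -40/3.
So there are 1 positive, 3 negative pivots.
H is indefinite, so the origin is a saddle point.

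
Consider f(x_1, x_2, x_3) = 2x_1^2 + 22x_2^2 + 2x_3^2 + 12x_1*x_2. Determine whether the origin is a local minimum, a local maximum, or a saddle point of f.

local minimum

The Hessian at the origin is H = [[4, 12, 0], [12, 44, 0], [0, 0, 4]].
Symmetric row and column elimination reduces H to a congruent diagonal form with pivots 4, 8, 4.
So there are 3 positive pivots.
H is positive definite, so the origin is a strict local minimum.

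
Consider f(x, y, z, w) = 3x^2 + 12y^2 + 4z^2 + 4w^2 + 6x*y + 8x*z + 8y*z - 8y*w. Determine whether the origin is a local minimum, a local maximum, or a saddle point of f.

The Hessian at the origin is H = [[6, 6, 8, 0], [6, 24, 8, -8], [8, 8, 8, 0], [0, -8, 0, 8]].
Row-reducing H symmetrically gives the diagonal entries 6, 18, -8/3, 40/9.
That gives 3 positive, 1 negative pivots.
H is indefinite, so the origin is a saddle point.

saddle point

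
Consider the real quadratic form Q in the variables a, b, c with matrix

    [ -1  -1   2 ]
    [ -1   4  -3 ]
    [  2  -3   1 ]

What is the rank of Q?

2

Symmetric row and column elimination reduces A to a congruent diagonal form with pivots -1, 5, 0.
So there are 1 positive, 1 negative, 1 zero pivots.
The rank is the number of nonzero pivots: 2.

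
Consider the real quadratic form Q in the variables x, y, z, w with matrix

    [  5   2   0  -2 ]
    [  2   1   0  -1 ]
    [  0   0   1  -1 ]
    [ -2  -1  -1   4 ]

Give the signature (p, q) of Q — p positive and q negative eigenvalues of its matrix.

(4, 0)

Applying the same elementary operations to the rows and columns of A produces a congruent diagonal matrix with entries 5, 1/5, 1, 2.
So there are 4 positive pivots.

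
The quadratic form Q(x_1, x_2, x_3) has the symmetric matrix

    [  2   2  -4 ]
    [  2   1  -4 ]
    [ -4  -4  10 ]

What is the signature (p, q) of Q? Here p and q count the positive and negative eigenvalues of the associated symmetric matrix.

Congruent diagonalization of A (simultaneous row and column reduction) yields pivots 2, -1, 2.
So there are 2 positive, 1 negative pivots.

(2, 1)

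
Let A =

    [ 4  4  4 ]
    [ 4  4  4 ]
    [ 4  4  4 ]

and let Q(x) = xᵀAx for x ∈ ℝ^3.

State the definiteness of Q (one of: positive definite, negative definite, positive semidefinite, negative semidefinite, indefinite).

positive semidefinite

Symmetric row and column elimination reduces A to a congruent diagonal form with pivots 4, 0, 0.
That gives 1 positive, 2 zero pivots.
Hence Q is positive semidefinite.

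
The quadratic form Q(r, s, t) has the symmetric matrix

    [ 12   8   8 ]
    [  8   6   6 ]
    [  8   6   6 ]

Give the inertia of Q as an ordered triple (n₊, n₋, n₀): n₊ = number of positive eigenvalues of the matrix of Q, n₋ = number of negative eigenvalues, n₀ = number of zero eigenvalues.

(2, 0, 1)

Congruent diagonalization of A (simultaneous row and column reduction) yields pivots 12, 2/3, 0.
So there are 2 positive, 1 zero pivots.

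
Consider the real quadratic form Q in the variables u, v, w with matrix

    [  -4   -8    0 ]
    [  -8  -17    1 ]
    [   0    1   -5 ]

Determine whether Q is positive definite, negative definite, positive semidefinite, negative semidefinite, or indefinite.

Congruent diagonalization of A (simultaneous row and column reduction) yields pivots -4, -1, -4.
Counting signs: 3 negative.
Hence Q is negative definite.

negative definite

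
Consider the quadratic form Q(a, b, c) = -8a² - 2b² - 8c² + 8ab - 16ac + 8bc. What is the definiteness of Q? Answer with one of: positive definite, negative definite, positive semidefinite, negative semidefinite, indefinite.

negative semidefinite

Write A = [[-8, 4, -8], [4, -2, 4], [-8, 4, -8]].
Congruent diagonalization of A (simultaneous row and column reduction) yields pivots -8, 0, 0.
So there are 1 negative, 2 zero pivots.
Hence Q is negative semidefinite.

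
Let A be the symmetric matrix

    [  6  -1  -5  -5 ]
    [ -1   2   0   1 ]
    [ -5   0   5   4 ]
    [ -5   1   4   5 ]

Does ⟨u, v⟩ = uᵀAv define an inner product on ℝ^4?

yes

Leading principal minors: Δ_1 = 6, Δ_2 = 11, Δ_3 = 5, Δ_4 = 4.
All leading principal minors are positive, so by Sylvester's criterion Q is positive definite.
⟨·,·⟩ is an inner product exactly when A is positive definite.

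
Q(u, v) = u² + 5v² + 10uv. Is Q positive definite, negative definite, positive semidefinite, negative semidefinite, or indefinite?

The symmetric matrix of Q is [[1, 5], [5, 5]].
For the 2×2 matrix [[1, 5], [5, 5]]: det = 1·5 − (5)² = -20, trace = 6.
det < 0 so the eigenvalues have opposite signs; the form is indefinite.

indefinite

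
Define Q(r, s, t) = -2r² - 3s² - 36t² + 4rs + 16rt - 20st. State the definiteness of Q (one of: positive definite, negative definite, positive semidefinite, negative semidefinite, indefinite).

negative semidefinite

Write A = [[-2, 2, 8], [2, -3, -10], [8, -10, -36]].
Symmetric row and column elimination reduces A to a congruent diagonal form with pivots -2, -1, 0.
Counting signs: 2 negative, 1 zero.
Hence Q is negative semidefinite.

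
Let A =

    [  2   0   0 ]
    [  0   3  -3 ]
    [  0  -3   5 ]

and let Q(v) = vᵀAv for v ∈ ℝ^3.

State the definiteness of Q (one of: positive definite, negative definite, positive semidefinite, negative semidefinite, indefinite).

positive definite

Leading principal minors: Δ_1 = 2, Δ_2 = 6, Δ_3 = 12.
All leading principal minors are positive, so by Sylvester's criterion Q is positive definite.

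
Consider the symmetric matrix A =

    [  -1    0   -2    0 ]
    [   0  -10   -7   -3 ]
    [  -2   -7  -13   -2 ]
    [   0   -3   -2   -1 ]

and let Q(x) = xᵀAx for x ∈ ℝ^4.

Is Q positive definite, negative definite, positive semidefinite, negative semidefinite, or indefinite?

Symmetric row and column elimination reduces A to a congruent diagonal form with pivots -1, -10, -41/10, -4/41.
That gives 4 negative pivots.
Hence Q is negative definite.

negative definite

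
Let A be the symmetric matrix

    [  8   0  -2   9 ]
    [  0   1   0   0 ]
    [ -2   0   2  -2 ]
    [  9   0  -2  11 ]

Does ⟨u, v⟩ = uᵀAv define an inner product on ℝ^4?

Row-reducing A symmetrically gives the diagonal entries 8, 1, 3/2, 5/6.
Counting signs: 4 positive.
Hence Q is positive definite.
⟨·,·⟩ is an inner product exactly when A is positive definite.

yes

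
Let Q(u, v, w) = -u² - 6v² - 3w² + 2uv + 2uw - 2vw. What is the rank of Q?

Write A = [[-1, 1, 1], [1, -6, -1], [1, -1, -3]].
Congruent diagonalization of A (simultaneous row and column reduction) yields pivots -1, -5, -2.
That gives 3 negative pivots.
The rank is the number of nonzero pivots: 3.

3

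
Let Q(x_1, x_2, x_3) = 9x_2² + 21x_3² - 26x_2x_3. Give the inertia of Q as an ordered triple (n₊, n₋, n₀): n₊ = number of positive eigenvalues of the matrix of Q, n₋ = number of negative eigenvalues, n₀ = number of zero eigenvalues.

(2, 0, 1)

The associated matrix is A = [[0, 0, 0], [0, 9, -13], [0, -13, 21]].
Applying the same elementary operations to the rows and columns of A produces a congruent diagonal matrix with entries 0, 9, 20/9.
So there are 2 positive, 1 zero pivots.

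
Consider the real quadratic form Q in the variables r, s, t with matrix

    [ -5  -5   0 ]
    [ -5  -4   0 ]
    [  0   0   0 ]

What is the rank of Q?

2

Row-reducing A symmetrically gives the diagonal entries -5, 1, 0.
So there are 1 positive, 1 negative, 1 zero pivots.
The rank is the number of nonzero pivots: 2.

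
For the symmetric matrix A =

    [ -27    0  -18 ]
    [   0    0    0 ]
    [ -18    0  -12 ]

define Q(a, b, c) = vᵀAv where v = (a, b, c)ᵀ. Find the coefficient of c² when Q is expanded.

The coefficient of c² is the diagonal entry A[3,3] = -12.

-12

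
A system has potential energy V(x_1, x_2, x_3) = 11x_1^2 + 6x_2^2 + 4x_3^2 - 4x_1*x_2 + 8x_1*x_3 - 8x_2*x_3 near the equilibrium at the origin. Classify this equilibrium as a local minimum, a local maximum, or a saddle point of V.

local minimum

The Hessian at the origin is H = [[22, -4, 8], [-4, 12, -8], [8, -8, 8]].
Symmetric row and column elimination reduces H to a congruent diagonal form with pivots 22, 124/11, 40/31.
That gives 3 positive pivots.
H is positive definite, so the origin is a strict local minimum.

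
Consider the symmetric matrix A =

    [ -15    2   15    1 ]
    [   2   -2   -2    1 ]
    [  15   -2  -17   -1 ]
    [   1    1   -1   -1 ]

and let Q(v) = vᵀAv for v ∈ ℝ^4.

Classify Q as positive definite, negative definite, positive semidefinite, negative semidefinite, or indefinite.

negative definite

An LDLᵀ factorisation of A has diagonal entries -15, -26/15, -2, -5/26.
Counting signs: 4 negative.
Hence Q is negative definite.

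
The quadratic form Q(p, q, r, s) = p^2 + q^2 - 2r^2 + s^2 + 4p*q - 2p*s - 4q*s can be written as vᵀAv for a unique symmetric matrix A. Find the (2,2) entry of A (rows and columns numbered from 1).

The coefficient of q^2 in Q is 1, and that is exactly A[2,2].

1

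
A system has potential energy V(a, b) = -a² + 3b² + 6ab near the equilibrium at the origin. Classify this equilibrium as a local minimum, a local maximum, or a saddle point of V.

saddle point

The Hessian at the origin is H = [[-2, 6], [6, 6]].
det H = -2·6 − (6)² = -48 < 0, so H is indefinite.
Therefore the origin is a saddle point.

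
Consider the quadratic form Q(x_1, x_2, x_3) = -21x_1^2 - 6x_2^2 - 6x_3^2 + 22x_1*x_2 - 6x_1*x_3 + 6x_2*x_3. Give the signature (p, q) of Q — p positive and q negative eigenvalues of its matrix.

(1, 2)

Write A = [[-21, 11, -3], [11, -6, 3], [-3, 3, -6]].
Applying the same elementary operations to the rows and columns of A produces a congruent diagonal matrix with entries -21, -5/21, 3.
Counting signs: 1 positive, 2 negative.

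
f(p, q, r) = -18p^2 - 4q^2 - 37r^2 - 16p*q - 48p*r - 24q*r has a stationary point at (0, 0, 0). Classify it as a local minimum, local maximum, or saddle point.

local maximum

The Hessian at the origin is H = [[-36, -16, -48], [-16, -8, -24], [-48, -24, -74]].
Row-reducing H symmetrically gives the diagonal entries -36, -8/9, -2.
So there are 3 negative pivots.
H is negative definite, so the origin is a strict local maximum.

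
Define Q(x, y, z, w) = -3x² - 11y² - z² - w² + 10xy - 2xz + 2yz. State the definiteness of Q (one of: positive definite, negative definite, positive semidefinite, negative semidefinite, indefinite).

negative definite

Write A = [[-3, 5, -1, 0], [5, -11, 1, 0], [-1, 1, -1, 0], [0, 0, 0, -1]].
Congruent diagonalization of A (simultaneous row and column reduction) yields pivots -3, -8/3, -1/2, -1.
That gives 4 negative pivots.
Hence Q is negative definite.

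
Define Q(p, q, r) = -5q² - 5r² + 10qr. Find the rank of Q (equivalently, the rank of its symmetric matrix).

1

Write A = [[0, 0, 0], [0, -5, 5], [0, 5, -5]].
Symmetric row and column elimination reduces A to a congruent diagonal form with pivots 0, -5, 0.
So there are 1 negative, 2 zero pivots.
The rank is the number of nonzero pivots: 1.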